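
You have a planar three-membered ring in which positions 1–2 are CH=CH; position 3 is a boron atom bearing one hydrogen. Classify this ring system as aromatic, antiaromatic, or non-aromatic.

The p orbitals form a continuous loop: every atom in a ring double bond is sp² and brings one electron to the p orbital; the boron has an empty p orbital. The ring is fully conjugated.
Adding the contributions, 1 × 2 = 2 from the double-bond unit + 0 from the BH atom = 2.
2 = 4(0) + 2, which satisfies Hückel's 4n+2 rule.

Aromatic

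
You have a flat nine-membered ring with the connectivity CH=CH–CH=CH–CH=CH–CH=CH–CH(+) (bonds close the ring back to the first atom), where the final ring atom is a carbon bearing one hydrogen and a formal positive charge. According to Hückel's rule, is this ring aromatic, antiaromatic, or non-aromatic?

Every ring atom contributes a p orbital perpendicular to the ring (every atom in a ring double bond is sp² and brings one electron to the p orbital; the carbocation has an empty p orbital), so the π system is cyclic and fully conjugated.
Adding the contributions, 4 × 2 = 8 from the double-bond units + 0 from the CH(+) atom = 8.
8 = 4(2); a planar, fully conjugated 4n system is antiaromatic.

Antiaromatic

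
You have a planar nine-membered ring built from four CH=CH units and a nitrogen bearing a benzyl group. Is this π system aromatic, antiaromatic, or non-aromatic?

Aromatic

Check conjugation: every atom in a ring double bond is sp² and brings one electron to the p orbital; the pyrrole-type nitrogen donates its lone pair from the p orbital — every position has a p orbital, so the cyclic π system is continuous.
π-electron count: 4 × 2 = 8 from the double-bond units + 2 from the N(benzyl) atom = 10.
With 10 π electrons (n = 2), the Hückel 4n+2 condition holds.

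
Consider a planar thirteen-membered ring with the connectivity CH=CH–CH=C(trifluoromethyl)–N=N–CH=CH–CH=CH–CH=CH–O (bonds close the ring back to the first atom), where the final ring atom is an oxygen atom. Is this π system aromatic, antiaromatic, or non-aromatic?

Aromatic

The p orbitals form a continuous loop: the double-bond atoms are sp², each contributing one p electron; the doubly-bonded nitrogens are pyridine-type — their lone pairs lie in the ring plane, leaving one electron in the p orbital; the oxygen donates one lone pair from its p orbital. The ring is fully conjugated.
Adding the contributions, 6 × 2 = 12 from the double-bond units + 2 from the O atom = 14.
With 14 π electrons (n = 3), the Hückel 4n+2 condition holds.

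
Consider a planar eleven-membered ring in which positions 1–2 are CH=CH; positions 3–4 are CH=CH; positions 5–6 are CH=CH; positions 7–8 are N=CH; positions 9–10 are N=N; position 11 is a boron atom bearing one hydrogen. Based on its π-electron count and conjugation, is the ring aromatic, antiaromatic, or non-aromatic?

Aromatic

All ring atoms are sp² and supply a p orbital to the ring (every atom in a ring double bond is sp² and brings one electron to the p orbital; each sp² =N– keeps its lone pair in-plane and puts one electron into the π system; the boron has an empty p orbital); the conjugation is uninterrupted.
π-electron count: 5 × 2 = 10 from the double-bond units + 0 from the BH atom = 10.
That gives a 4n+2 count (10, n = 2).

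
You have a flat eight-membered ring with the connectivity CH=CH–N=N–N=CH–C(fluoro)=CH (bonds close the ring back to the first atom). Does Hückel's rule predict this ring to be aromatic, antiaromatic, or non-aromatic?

All ring atoms are sp² and supply a p orbital to the ring (every atom in a ring double bond is sp² and brings one electron to the p orbital; each sp² =N– keeps its lone pair in-plane and puts one electron into the π system); the conjugation is uninterrupted.
Adding the contributions, 4 × 2 = 8 from the 4 double-bond units.
8 = 4(2); a planar, fully conjugated 4n system is antiaromatic.

Antiaromatic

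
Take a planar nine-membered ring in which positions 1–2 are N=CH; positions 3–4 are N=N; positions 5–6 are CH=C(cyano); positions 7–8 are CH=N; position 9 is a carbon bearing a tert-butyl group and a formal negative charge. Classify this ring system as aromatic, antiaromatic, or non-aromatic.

Check conjugation: the double-bond atoms are sp², each contributing one p electron; the doubly-bonded nitrogens are pyridine-type — their lone pairs lie in the ring plane, leaving one electron in the p orbital; the carbanion's lone pair occupies the p orbital — every position has a p orbital, so the cyclic π system is continuous.
Adding the contributions, 4 × 2 = 8 from the double-bond units + 2 from the C(tert-butyl)(-) atom = 10.
With 10 π electrons (n = 2), the Hückel 4n+2 condition holds.

Aromatic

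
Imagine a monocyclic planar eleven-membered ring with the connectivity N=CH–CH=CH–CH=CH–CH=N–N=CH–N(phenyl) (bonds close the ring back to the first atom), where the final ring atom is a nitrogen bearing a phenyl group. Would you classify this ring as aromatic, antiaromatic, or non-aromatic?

Antiaromatic

Check conjugation: every atom in a ring double bond is sp² and brings one electron to the p orbital; each =N– nitrogen is pyridine-type (lone pair in the sp² plane, one electron in the p orbital); the pyrrole-type nitrogen donates its lone pair from the p orbital — every position has a p orbital, so the cyclic π system is continuous.
Counting π electrons: 5 × 2 = 10 from the double-bond units + 2 from the N(phenyl) atom = 12.
With 12 = 4·3 π electrons, Hückel's rule classifies the planar ring as antiaromatic.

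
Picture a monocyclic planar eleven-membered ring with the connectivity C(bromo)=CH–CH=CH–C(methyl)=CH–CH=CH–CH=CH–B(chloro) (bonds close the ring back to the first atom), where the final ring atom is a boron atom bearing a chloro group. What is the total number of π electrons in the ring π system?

Every ring atom contributes a p orbital perpendicular to the ring (the double-bond atoms are sp², each contributing one p electron; the boron has an empty p orbital), so the π system is cyclic and fully conjugated.
Counting π electrons: 5 × 2 = 10 from the double-bond units + 0 from the B(chloro) atom = 10.

10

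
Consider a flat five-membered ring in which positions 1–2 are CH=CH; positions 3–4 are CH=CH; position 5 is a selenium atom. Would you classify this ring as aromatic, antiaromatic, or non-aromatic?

Aromatic

The p orbitals form a continuous loop: the double-bond atoms are sp², each contributing one p electron; the selenium donates one lone pair from its p orbital. The ring is fully conjugated.
Counting π electrons: 2 × 2 = 4 from the double-bond units + 2 from the Se atom = 6.
6 = 4(1) + 2, which satisfies Hückel's 4n+2 rule.
This is selenophene.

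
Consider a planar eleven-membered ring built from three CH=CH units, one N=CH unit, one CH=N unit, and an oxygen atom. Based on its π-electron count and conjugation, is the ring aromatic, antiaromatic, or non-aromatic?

Antiaromatic

The p orbitals form a continuous loop: each doubly-bonded ring atom is sp² with one p-orbital electron; the doubly-bonded nitrogens are pyridine-type — their lone pairs lie in the ring plane, leaving one electron in the p orbital; the oxygen donates one lone pair from its p orbital. The ring is fully conjugated.
Adding the contributions, 5 × 2 = 10 from the double-bond units + 2 from the O atom = 12.
With 12 = 4·3 π electrons, Hückel's rule classifies the planar ring as antiaromatic.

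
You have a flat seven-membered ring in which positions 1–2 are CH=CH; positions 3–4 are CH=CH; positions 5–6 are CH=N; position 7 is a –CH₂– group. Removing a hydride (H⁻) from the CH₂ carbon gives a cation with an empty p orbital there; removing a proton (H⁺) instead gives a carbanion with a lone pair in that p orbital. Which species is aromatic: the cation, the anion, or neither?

In either ion the ring is fully conjugated: every atom, including the new sp² carbon, supplies a p orbital.
Cation: 3 × 2 + 0 = 6 π electrons → 4(1)+2, aromatic.
Anion: 3 × 2 + 2 = 8 π electrons → 4(2), antiaromatic.

The cation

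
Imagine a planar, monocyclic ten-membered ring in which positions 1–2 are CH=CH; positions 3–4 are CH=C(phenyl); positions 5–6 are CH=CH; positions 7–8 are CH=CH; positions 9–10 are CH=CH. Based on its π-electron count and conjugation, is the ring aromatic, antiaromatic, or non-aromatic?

Check conjugation: each doubly-bonded ring atom is sp² with one p-orbital electron — every position has a p orbital, so the cyclic π system is continuous.
Tallying contributions gives 5 × 2 = 10 from the 5 double-bond units.
Since 10 = 4·2 + 2, the ring meets the 4n+2 criterion.

Aromatic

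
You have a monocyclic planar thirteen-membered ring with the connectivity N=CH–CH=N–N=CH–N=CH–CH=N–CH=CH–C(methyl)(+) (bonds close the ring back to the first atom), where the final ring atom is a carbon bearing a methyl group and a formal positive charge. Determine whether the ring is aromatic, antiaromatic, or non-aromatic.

Antiaromatic

Every ring atom contributes a p orbital perpendicular to the ring (the double-bond atoms are sp², each contributing one p electron; each =N– nitrogen is pyridine-type (lone pair in the sp² plane, one electron in the p orbital); the carbocation has an empty p orbital), so the π system is cyclic and fully conjugated.
π-electron count: 6 × 2 = 12 from the double-bond units + 0 from the C(methyl)(+) atom = 12.
12 is a 4n count (n = 3), so the planar conjugated ring is antiaromatic.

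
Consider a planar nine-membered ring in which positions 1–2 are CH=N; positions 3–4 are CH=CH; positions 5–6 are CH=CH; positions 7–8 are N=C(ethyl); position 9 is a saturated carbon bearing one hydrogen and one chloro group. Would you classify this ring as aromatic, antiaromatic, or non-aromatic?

At the CH(chloro) position, that saturated carbon is sp³ and has no p orbital in the ring π system; the ring's p-orbital overlap is broken there.
A ring that is not fully conjugated cannot be aromatic or antiaromatic regardless of its π-electron count.

Non-aromatic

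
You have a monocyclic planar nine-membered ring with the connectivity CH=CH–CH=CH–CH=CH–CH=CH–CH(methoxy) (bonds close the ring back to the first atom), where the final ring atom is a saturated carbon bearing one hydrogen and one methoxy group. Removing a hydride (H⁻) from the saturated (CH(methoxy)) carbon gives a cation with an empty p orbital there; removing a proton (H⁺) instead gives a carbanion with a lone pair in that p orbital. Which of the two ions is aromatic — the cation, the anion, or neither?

The anion

In either ion the ring is fully conjugated: every atom, including the new sp² carbon, supplies a p orbital.
Cation: 4 × 2 + 0 = 8 π electrons → 4(2), antiaromatic.
Anion: 4 × 2 + 2 = 10 π electrons → 4(2)+2, aromatic.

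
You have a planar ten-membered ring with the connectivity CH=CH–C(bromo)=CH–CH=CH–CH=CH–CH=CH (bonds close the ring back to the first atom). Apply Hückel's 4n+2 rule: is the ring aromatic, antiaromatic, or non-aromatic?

Aromatic

All ring atoms are sp² and supply a p orbital to the ring (the double-bond atoms are sp², each contributing one p electron); the conjugation is uninterrupted.
Tallying contributions gives 5 × 2 = 10 from the 5 double-bond units.
With 10 π electrons (n = 2), the Hückel 4n+2 condition holds.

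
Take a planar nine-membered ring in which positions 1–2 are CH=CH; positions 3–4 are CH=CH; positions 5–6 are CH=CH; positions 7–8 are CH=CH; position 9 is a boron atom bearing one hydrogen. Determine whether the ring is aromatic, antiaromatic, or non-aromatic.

Antiaromatic

Check conjugation: the double-bond atoms are sp², each contributing one p electron; the boron has an empty p orbital — every position has a p orbital, so the cyclic π system is continuous.
Tallying contributions gives 4 × 2 = 8 from the double-bond units + 0 from the BH atom = 8.
8 = 4(2); a planar, fully conjugated 4n system is antiaromatic.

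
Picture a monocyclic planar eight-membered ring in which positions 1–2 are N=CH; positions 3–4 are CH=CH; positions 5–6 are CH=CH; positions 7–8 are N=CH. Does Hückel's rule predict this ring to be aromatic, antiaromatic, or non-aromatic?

Antiaromatic

The p orbitals form a continuous loop: every atom in a ring double bond is sp² and brings one electron to the p orbital; each sp² =N– keeps its lone pair in-plane and puts one electron into the π system. The ring is fully conjugated.
π-electron count: 4 × 2 = 8 from the 4 double-bond units.
A 4n π count (8, n = 2) in a planar conjugated ring means antiaromatic.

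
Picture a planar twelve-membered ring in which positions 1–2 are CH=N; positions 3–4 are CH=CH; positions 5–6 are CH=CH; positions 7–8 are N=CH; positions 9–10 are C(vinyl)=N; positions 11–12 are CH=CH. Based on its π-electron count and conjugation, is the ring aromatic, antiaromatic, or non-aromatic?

All ring atoms are sp² and supply a p orbital to the ring (each doubly-bonded ring atom is sp² with one p-orbital electron; each =N– nitrogen is pyridine-type (lone pair in the sp² plane, one electron in the p orbital)); the conjugation is uninterrupted.
Counting π electrons: 6 × 2 = 12 from the 6 double-bond units.
12 = 4(3); a planar, fully conjugated 4n system is antiaromatic.

Antiaromatic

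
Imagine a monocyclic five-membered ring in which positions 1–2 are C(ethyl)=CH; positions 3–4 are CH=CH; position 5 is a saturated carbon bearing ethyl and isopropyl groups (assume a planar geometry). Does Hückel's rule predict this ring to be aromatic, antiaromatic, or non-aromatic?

Non-aromatic

Because that saturated carbon is sp³ and has no p orbital in the ring π system at the C(ethyl)(isopropyl) position, the π system cannot extend all the way around the ring.
Broken conjugation rules out both aromaticity and antiaromaticity.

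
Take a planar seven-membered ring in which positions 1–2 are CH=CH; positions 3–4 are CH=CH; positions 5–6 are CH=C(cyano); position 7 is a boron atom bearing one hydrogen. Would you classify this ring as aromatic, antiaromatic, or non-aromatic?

Aromatic

All ring atoms are sp² and supply a p orbital to the ring (each doubly-bonded ring atom is sp² with one p-orbital electron; the boron has an empty p orbital); the conjugation is uninterrupted.
Adding the contributions, 3 × 2 = 6 from the double-bond units + 0 from the BH atom = 6.
That gives a 4n+2 count (6, n = 1).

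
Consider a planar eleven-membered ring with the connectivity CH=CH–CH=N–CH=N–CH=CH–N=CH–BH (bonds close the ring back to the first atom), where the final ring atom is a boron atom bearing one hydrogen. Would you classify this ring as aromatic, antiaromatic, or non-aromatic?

Aromatic

Check conjugation: the double-bond atoms are sp², each contributing one p electron; each =N– nitrogen is pyridine-type (lone pair in the sp² plane, one electron in the p orbital); the boron has an empty p orbital — every position has a p orbital, so the cyclic π system is continuous.
Adding the contributions, 5 × 2 = 10 from the double-bond units + 0 from the BH atom = 10.
That gives a 4n+2 count (10, n = 2).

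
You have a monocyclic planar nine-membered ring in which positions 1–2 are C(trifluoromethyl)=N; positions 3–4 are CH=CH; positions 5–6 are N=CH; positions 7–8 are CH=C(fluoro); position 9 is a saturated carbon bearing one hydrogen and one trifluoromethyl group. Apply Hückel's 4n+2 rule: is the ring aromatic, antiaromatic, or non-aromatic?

The CH(trifluoromethyl) carbon is saturated: that saturated carbon is sp³ and has no p orbital in the ring π system. Conjugation is not continuous around the ring.
Without a continuous loop of overlapping p orbitals the Hückel electron count never comes into play.

Non-aromatic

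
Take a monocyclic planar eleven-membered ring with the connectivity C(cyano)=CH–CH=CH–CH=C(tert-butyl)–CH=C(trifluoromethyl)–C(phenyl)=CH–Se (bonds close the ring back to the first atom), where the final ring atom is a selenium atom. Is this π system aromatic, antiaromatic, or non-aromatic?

All ring atoms are sp² and supply a p orbital to the ring (the double-bond atoms are sp², each contributing one p electron; the selenium donates one lone pair from its p orbital); the conjugation is uninterrupted.
Counting π electrons: 5 × 2 = 10 from the double-bond units + 2 from the Se atom = 12.
12 is a 4n count (n = 3), so the planar conjugated ring is antiaromatic.

Antiaromatic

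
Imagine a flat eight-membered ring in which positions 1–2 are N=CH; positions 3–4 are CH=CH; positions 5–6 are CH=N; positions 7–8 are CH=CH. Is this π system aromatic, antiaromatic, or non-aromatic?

Every ring atom contributes a p orbital perpendicular to the ring (the double-bond atoms are sp², each contributing one p electron; the doubly-bonded nitrogens are pyridine-type — their lone pairs lie in the ring plane, leaving one electron in the p orbital), so the π system is cyclic and fully conjugated.
Counting π electrons: 4 × 2 = 8 from the 4 double-bond units.
A 4n π count (8, n = 2) in a planar conjugated ring means antiaromatic.

Antiaromatic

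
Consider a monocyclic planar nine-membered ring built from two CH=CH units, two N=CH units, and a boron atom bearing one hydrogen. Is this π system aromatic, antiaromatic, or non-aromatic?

Antiaromatic

Every ring atom contributes a p orbital perpendicular to the ring (the double-bond atoms are sp², each contributing one p electron; each =N– nitrogen is pyridine-type (lone pair in the sp² plane, one electron in the p orbital); the boron has an empty p orbital), so the π system is cyclic and fully conjugated.
Counting π electrons: 4 × 2 = 8 from the double-bond units + 0 from the BH atom = 8.
With 8 = 4·2 π electrons, Hückel's rule classifies the planar ring as antiaromatic.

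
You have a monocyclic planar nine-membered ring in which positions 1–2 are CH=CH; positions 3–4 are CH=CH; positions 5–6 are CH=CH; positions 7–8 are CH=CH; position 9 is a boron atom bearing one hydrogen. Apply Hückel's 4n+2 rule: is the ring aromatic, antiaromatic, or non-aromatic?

Check conjugation: every atom in a ring double bond is sp² and brings one electron to the p orbital; the boron has an empty p orbital — every position has a p orbital, so the cyclic π system is continuous.
Counting π electrons: 4 × 2 = 8 from the double-bond units + 0 from the BH atom = 8.
With 8 = 4·2 π electrons, Hückel's rule classifies the planar ring as antiaromatic.

Antiaromatic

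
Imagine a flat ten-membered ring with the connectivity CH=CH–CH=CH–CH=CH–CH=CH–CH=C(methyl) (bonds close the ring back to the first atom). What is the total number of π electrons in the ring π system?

All ring atoms are sp² and supply a p orbital to the ring (each doubly-bonded ring atom is sp² with one p-orbital electron); the conjugation is uninterrupted.
π-electron count: 5 × 2 = 10 from the 5 double-bond units.

10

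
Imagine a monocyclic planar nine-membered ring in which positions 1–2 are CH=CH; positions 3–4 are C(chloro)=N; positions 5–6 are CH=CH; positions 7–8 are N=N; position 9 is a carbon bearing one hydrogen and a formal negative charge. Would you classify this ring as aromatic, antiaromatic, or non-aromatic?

Every ring atom contributes a p orbital perpendicular to the ring (every atom in a ring double bond is sp² and brings one electron to the p orbital; each =N– nitrogen is pyridine-type (lone pair in the sp² plane, one electron in the p orbital); the carbanion's lone pair occupies the p orbital), so the π system is cyclic and fully conjugated.
Adding the contributions, 4 × 2 = 8 from the double-bond units + 2 from the CH(-) atom = 10.
With 10 π electrons (n = 2), the Hückel 4n+2 condition holds.

Aromatic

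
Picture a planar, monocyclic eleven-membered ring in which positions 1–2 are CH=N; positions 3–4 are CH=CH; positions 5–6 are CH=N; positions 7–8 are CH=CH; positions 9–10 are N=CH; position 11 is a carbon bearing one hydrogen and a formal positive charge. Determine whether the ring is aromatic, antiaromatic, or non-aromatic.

Aromatic

The p orbitals form a continuous loop: every atom in a ring double bond is sp² and brings one electron to the p orbital; each sp² =N– keeps its lone pair in-plane and puts one electron into the π system; the carbocation has an empty p orbital. The ring is fully conjugated.
Tallying contributions gives 5 × 2 = 10 from the double-bond units + 0 from the CH(+) atom = 10.
10 = 4(2) + 2, which satisfies Hückel's 4n+2 rule.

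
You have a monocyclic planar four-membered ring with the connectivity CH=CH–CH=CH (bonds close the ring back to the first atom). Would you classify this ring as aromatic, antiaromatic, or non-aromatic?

Antiaromatic

All ring atoms are sp² and supply a p orbital to the ring (the double-bond atoms are sp², each contributing one p electron); the conjugation is uninterrupted.
Tallying contributions gives 2 × 2 = 4 from the 2 double-bond units.
4 = 4(1); a planar, fully conjugated 4n system is antiaromatic.
This is cyclobutadiene.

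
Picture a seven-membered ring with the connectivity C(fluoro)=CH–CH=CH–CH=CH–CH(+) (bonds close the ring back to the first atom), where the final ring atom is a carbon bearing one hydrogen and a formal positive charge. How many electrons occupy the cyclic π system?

6

All ring atoms are sp² and supply a p orbital to the ring (every atom in a ring double bond is sp² and brings one electron to the p orbital; the carbocation has an empty p orbital); the conjugation is uninterrupted.
π-electron count: 3 × 2 = 6 from the double-bond units + 0 from the CH(+) atom = 6.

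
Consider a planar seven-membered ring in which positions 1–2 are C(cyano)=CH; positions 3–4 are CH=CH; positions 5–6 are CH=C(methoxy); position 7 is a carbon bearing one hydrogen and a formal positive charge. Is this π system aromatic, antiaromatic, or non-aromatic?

The p orbitals form a continuous loop: every atom in a ring double bond is sp² and brings one electron to the p orbital; the carbocation has an empty p orbital. The ring is fully conjugated.
Counting π electrons: 3 × 2 = 6 from the double-bond units + 0 from the CH(+) atom = 6.
6 = 4(1) + 2, which satisfies Hückel's 4n+2 rule.

Aromatic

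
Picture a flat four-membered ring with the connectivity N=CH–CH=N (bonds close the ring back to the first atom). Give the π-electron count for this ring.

All ring atoms are sp² and supply a p orbital to the ring (each doubly-bonded ring atom is sp² with one p-orbital electron; each =N– nitrogen is pyridine-type (lone pair in the sp² plane, one electron in the p orbital)); the conjugation is uninterrupted.
π-electron count: 2 × 2 = 4 from the 2 double-bond units.

4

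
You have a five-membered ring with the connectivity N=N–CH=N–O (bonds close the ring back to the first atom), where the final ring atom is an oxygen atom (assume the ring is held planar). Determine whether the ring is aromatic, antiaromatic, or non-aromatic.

Check conjugation: the double-bond atoms are sp², each contributing one p electron; each sp² =N– keeps its lone pair in-plane and puts one electron into the π system; the oxygen donates one lone pair from its p orbital — every position has a p orbital, so the cyclic π system is continuous.
Counting π electrons: 2 × 2 = 4 from the double-bond units + 2 from the O atom = 6.
With 6 π electrons (n = 1), the Hückel 4n+2 condition holds.

Aromatic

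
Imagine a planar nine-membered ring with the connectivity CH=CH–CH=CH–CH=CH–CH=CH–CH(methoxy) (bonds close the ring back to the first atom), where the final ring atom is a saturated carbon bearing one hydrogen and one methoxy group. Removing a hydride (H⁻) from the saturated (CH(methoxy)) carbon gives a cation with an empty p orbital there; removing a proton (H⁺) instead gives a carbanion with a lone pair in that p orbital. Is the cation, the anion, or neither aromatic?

The anion

In both ions every ring atom is sp² and contributes a p orbital, so both rings are fully conjugated.
Cation: 4 × 2 + 0 = 8 π electrons → 4(2), antiaromatic.
Anion: 4 × 2 + 2 = 10 π electrons → 4(2)+2, aromatic.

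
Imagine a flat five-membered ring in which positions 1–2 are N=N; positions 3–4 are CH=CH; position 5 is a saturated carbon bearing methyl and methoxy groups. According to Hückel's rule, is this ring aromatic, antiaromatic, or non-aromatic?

Because that saturated carbon is sp³ and has no p orbital in the ring π system at the C(methyl)(methoxy) position, the π system cannot extend all the way around the ring.
Broken conjugation rules out both aromaticity and antiaromaticity.

Non-aromatic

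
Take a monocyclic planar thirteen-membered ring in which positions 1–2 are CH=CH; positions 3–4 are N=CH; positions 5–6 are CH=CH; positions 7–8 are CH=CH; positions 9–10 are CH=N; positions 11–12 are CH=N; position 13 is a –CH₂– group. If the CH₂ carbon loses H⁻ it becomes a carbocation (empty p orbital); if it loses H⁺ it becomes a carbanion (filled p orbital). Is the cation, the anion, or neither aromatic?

The anion

Both ions have a continuous loop of p orbitals — each ring atom is sp².
Cation: 6 × 2 + 0 = 12 π electrons → 4(3), antiaromatic.
Anion: 6 × 2 + 2 = 14 π electrons → 4(3)+2, aromatic.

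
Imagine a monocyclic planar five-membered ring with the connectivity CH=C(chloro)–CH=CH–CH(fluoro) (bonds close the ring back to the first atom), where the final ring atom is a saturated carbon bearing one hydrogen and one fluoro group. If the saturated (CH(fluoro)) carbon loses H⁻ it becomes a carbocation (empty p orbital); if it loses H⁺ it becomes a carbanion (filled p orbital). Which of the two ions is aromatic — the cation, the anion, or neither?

Once that carbon is sp², every ring atom has a p orbital and both ions are fully conjugated.
Cation: 2 × 2 + 0 = 4 π electrons → 4(1), antiaromatic.
Anion: 2 × 2 + 2 = 6 π electrons → 4(1)+2, aromatic.

The anion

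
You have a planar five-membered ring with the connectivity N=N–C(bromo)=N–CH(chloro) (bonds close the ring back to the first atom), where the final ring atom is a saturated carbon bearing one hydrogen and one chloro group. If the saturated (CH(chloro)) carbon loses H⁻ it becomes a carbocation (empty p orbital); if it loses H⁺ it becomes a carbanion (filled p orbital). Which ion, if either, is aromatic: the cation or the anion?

In both ions every ring atom is sp² and contributes a p orbital, so both rings are fully conjugated.
Cation: 2 × 2 + 0 = 4 π electrons → 4(1), antiaromatic.
Anion: 2 × 2 + 2 = 6 π electrons → 4(1)+2, aromatic.

The anion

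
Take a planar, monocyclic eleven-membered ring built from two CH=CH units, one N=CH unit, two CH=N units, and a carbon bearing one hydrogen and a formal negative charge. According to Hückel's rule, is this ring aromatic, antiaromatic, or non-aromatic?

Check conjugation: each doubly-bonded ring atom is sp² with one p-orbital electron; each sp² =N– keeps its lone pair in-plane and puts one electron into the π system; the carbanion's lone pair occupies the p orbital — every position has a p orbital, so the cyclic π system is continuous.
Adding the contributions, 5 × 2 = 10 from the double-bond units + 2 from the CH(-) atom = 12.
A 4n π count (12, n = 3) in a planar conjugated ring means antiaromatic.

Antiaromatic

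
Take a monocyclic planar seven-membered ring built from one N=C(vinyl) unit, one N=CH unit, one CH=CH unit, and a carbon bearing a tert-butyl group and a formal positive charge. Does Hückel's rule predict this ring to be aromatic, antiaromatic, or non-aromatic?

All ring atoms are sp² and supply a p orbital to the ring (the double-bond atoms are sp², each contributing one p electron; the doubly-bonded nitrogens are pyridine-type — their lone pairs lie in the ring plane, leaving one electron in the p orbital; the carbocation has an empty p orbital); the conjugation is uninterrupted.
Adding the contributions, 3 × 2 = 6 from the double-bond units + 0 from the C(tert-butyl)(+) atom = 6.
With 6 π electrons (n = 1), the Hückel 4n+2 condition holds.

Aromatic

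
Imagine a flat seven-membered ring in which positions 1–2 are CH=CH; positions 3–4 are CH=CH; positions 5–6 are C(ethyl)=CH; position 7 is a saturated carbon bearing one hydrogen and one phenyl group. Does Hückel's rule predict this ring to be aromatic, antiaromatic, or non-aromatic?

Non-aromatic

Because that saturated carbon is sp³ and has no p orbital in the ring π system at the CH(phenyl) position, the π system cannot extend all the way around the ring.
Hückel's rule only applies to fully conjugated rings, so this one is simply non-aromatic.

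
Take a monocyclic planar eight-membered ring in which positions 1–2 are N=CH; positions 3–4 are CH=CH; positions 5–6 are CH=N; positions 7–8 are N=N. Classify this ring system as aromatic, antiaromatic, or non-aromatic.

Antiaromatic

All ring atoms are sp² and supply a p orbital to the ring (each doubly-bonded ring atom is sp² with one p-orbital electron; the doubly-bonded nitrogens are pyridine-type — their lone pairs lie in the ring plane, leaving one electron in the p orbital); the conjugation is uninterrupted.
Tallying contributions gives 4 × 2 = 8 from the 4 double-bond units.
8 is a 4n count (n = 2), so the planar conjugated ring is antiaromatic.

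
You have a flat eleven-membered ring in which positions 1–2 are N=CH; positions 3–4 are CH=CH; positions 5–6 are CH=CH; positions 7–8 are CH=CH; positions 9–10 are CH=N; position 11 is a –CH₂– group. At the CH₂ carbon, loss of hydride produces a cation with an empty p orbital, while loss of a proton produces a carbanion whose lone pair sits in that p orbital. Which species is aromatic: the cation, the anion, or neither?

The cation

Both ions have a continuous loop of p orbitals — each ring atom is sp².
Cation: 5 × 2 + 0 = 10 π electrons → 4(2)+2, aromatic.
Anion: 5 × 2 + 2 = 12 π electrons → 4(3), antiaromatic.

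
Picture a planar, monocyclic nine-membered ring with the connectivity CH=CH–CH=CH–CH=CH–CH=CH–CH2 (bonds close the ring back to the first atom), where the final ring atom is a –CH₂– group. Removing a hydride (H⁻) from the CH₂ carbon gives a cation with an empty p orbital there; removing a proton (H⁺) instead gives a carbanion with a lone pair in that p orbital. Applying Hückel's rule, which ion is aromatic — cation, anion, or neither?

The anion

Once that carbon is sp², every ring atom has a p orbital and both ions are fully conjugated.
Cation: 4 × 2 + 0 = 8 π electrons → 4(2), antiaromatic.
Anion: 4 × 2 + 2 = 10 π electrons → 4(2)+2, aromatic.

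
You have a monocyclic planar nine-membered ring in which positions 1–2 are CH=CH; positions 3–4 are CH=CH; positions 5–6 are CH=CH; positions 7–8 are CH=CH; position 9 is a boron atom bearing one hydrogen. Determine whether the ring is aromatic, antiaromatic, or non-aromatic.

Antiaromatic

The p orbitals form a continuous loop: each doubly-bonded ring atom is sp² with one p-orbital electron; the boron has an empty p orbital. The ring is fully conjugated.
Tallying contributions gives 4 × 2 = 8 from the double-bond units + 0 from the BH atom = 8.
A 4n π count (8, n = 2) in a planar conjugated ring means antiaromatic.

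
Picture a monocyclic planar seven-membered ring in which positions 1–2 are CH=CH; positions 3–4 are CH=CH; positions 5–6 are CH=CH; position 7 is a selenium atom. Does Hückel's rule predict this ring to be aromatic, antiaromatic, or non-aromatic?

Antiaromatic

Every ring atom contributes a p orbital perpendicular to the ring (the double-bond atoms are sp², each contributing one p electron; the selenium donates one lone pair from its p orbital), so the π system is cyclic and fully conjugated.
Tallying contributions gives 3 × 2 = 6 from the double-bond units + 2 from the Se atom = 8.
8 is a 4n count (n = 2), so the planar conjugated ring is antiaromatic.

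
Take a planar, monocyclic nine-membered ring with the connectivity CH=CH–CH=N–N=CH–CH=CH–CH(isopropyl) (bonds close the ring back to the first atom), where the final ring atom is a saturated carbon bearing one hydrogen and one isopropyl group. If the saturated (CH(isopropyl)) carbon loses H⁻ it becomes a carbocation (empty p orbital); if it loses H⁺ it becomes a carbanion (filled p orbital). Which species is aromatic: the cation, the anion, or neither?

The anion

In either ion the ring is fully conjugated: every atom, including the new sp² carbon, supplies a p orbital.
Cation: 4 × 2 + 0 = 8 π electrons → 4(2), antiaromatic.
Anion: 4 × 2 + 2 = 10 π electrons → 4(2)+2, aromatic.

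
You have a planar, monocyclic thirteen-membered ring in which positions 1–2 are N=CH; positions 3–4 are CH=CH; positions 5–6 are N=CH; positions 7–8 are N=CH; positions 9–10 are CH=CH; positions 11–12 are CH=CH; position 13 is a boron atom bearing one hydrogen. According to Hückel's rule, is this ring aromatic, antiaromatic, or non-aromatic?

Antiaromatic

All ring atoms are sp² and supply a p orbital to the ring (each doubly-bonded ring atom is sp² with one p-orbital electron; each sp² =N– keeps its lone pair in-plane and puts one electron into the π system; the boron has an empty p orbital); the conjugation is uninterrupted.
Counting π electrons: 6 × 2 = 12 from the double-bond units + 0 from the BH atom = 12.
12 = 4(3); a planar, fully conjugated 4n system is antiaromatic.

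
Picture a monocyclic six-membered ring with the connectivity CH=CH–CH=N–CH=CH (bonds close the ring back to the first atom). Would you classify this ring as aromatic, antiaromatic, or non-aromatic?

Check conjugation: every atom in a ring double bond is sp² and brings one electron to the p orbital; each =N– nitrogen is pyridine-type (lone pair in the sp² plane, one electron in the p orbital) — every position has a p orbital, so the cyclic π system is continuous.
π-electron count: 3 × 2 = 6 from the 3 double-bond units.
With 6 π electrons (n = 1), the Hückel 4n+2 condition holds.

Aromatic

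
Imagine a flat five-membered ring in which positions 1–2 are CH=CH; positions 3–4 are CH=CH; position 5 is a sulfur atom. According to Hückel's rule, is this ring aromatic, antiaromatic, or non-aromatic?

Aromatic

Every ring atom contributes a p orbital perpendicular to the ring (every atom in a ring double bond is sp² and brings one electron to the p orbital; the sulfur donates one lone pair from its p orbital), so the π system is cyclic and fully conjugated.
Adding the contributions, 2 × 2 = 4 from the double-bond units + 2 from the S atom = 6.
With 6 π electrons (n = 1), the Hückel 4n+2 condition holds.
This is thiophene.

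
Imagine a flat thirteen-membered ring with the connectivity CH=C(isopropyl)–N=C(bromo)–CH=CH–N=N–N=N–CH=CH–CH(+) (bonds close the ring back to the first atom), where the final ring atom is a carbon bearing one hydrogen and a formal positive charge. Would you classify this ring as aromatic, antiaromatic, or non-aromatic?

Check conjugation: each doubly-bonded ring atom is sp² with one p-orbital electron; each =N– nitrogen is pyridine-type (lone pair in the sp² plane, one electron in the p orbital); the carbocation has an empty p orbital — every position has a p orbital, so the cyclic π system is continuous.
Adding the contributions, 6 × 2 = 12 from the double-bond units + 0 from the CH(+) atom = 12.
With 12 = 4·3 π electrons, Hückel's rule classifies the planar ring as antiaromatic.

Antiaromatic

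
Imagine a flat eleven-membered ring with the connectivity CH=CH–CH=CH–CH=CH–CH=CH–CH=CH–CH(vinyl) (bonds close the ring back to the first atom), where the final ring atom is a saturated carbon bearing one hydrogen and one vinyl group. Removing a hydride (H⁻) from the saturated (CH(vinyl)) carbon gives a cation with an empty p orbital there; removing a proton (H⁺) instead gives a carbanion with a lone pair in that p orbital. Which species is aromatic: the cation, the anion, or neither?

The cation

Both ions have a continuous loop of p orbitals — each ring atom is sp².
Cation: 5 × 2 + 0 = 10 π electrons → 4(2)+2, aromatic.
Anion: 5 × 2 + 2 = 12 π electrons → 4(3), antiaromatic.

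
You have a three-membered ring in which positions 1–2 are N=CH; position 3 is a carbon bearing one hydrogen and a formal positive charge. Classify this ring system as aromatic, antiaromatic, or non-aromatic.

Aromatic

All ring atoms are sp² and supply a p orbital to the ring (the double-bond atoms are sp², each contributing one p electron; the doubly-bonded nitrogens are pyridine-type — their lone pairs lie in the ring plane, leaving one electron in the p orbital; the carbocation has an empty p orbital); the conjugation is uninterrupted.
Counting π electrons: 1 × 2 = 2 from the double-bond unit + 0 from the CH(+) atom = 2.
With 2 π electrons (n = 0), the Hückel 4n+2 condition holds.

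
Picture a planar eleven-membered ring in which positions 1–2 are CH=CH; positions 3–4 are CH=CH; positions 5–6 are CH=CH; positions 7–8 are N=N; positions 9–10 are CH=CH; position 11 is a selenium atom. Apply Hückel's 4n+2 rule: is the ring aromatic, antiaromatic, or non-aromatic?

The p orbitals form a continuous loop: each doubly-bonded ring atom is sp² with one p-orbital electron; each sp² =N– keeps its lone pair in-plane and puts one electron into the π system; the selenium donates one lone pair from its p orbital. The ring is fully conjugated.
Tallying contributions gives 5 × 2 = 10 from the double-bond units + 2 from the Se atom = 12.
A 4n π count (12, n = 3) in a planar conjugated ring means antiaromatic.

Antiaromatic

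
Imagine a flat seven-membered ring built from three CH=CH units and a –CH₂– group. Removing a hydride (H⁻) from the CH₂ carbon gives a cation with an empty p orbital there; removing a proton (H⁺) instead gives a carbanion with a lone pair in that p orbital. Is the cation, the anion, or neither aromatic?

In both ions every ring atom is sp² and contributes a p orbital, so both rings are fully conjugated.
Cation: 3 × 2 + 0 = 6 π electrons → 4(1)+2, aromatic.
Anion: 3 × 2 + 2 = 8 π electrons → 4(2), antiaromatic.

The cation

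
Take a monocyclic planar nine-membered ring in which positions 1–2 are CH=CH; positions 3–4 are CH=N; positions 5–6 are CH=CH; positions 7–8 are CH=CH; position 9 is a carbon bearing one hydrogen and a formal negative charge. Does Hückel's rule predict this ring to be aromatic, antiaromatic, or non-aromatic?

Check conjugation: each doubly-bonded ring atom is sp² with one p-orbital electron; the doubly-bonded nitrogens are pyridine-type — their lone pairs lie in the ring plane, leaving one electron in the p orbital; the carbanion's lone pair occupies the p orbital — every position has a p orbital, so the cyclic π system is continuous.
Adding the contributions, 4 × 2 = 8 from the double-bond units + 2 from the CH(-) atom = 10.
With 10 π electrons (n = 2), the Hückel 4n+2 condition holds.

Aromatic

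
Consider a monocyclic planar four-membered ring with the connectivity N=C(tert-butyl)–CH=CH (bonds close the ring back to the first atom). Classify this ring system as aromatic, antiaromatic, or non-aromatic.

Antiaromatic

Every ring atom contributes a p orbital perpendicular to the ring (each doubly-bonded ring atom is sp² with one p-orbital electron; the doubly-bonded nitrogens are pyridine-type — their lone pairs lie in the ring plane, leaving one electron in the p orbital), so the π system is cyclic and fully conjugated.
Counting π electrons: 2 × 2 = 4 from the 2 double-bond units.
4 = 4(1); a planar, fully conjugated 4n system is antiaromatic.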